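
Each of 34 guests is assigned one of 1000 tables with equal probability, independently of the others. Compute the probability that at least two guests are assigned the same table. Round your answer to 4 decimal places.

0.4330

It's easier to compute the probability that all 34 are distinct.
P(all distinct) = 1000/1000 · 999/1000 · ··· · 967/1000 ≈ 0.5670.
So the probability of at least one match is 1 − 0.5670 = 0.4330.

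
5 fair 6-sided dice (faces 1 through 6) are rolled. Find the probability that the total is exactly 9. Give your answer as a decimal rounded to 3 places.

0.009

There are 6^5 = 7776 equally likely outcomes.
The number of ordered 5-tuples from {1,…,6} summing to 9 is 70.
P(sum = 9) = 70/7776 = 35/3888 ≈ 0.009.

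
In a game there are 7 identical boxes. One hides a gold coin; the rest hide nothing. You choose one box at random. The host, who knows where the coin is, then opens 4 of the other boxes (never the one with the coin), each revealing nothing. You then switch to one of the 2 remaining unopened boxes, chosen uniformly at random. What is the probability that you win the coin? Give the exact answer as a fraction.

3/7

Your original box holds the coin with probability 1/7, so the other 6 collectively hold it with probability 6/7.
The host can always find 4 empty boxes to open, so the reveals don't change that 6/7; it is now spread over the 2 remaining unopened boxes.
P(win by switching) = (6/7) · (1/2) = 3/7.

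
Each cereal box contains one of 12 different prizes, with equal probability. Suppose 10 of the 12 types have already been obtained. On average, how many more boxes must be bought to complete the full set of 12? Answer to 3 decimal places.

Starting from 10 distinct types, each trial gives a new one with probability (12−i)/12 when i types are held, so the wait for the next new type is 12/(12−i).
E = 12/2 + 12/1 = 18 ≈ 18.000.

18.000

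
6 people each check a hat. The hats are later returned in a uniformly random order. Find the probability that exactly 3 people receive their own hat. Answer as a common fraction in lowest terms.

1/18

Choose which 3 of the 6 are fixed: C(6,3) = 20 ways.
The remaining 3 must have no fixed point: D(3) = 2.
P = 20·2/720 = 1/18.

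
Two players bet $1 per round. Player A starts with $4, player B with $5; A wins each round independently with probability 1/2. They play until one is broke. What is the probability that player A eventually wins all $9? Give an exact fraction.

4/9

With a fair step, P(i) = ½P(i−1) + ½P(i+1) with P(0)=0, P(9)=1 has the linear solution P(i) = i/9.
P(4) = 4/9.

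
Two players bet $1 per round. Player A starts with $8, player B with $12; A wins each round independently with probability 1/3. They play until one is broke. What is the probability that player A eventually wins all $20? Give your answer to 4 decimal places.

Let r = q/p = (2/3)/(1/3) = 2. The recurrence P(i) = p·P(i+1) + q·P(i−1) with P(0)=0, P(20)=1 gives P(i) = (1 − r^i)/(1 − r^20).
P(8) = (1 − (2)^8) / (1 − (2)^20) = 17/69905 ≈ 0.0002.

0.0002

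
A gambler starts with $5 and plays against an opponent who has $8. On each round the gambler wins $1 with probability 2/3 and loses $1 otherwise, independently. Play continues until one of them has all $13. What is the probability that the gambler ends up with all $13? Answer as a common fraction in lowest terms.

7936/8191

Let r = q/p = (1/3)/(2/3) = 1/2. The recurrence P(i) = p·P(i+1) + q·P(i−1) with P(0)=0, P(13)=1 gives P(i) = (1 − r^i)/(1 − r^13).
P(5) = (1 − (1/2)^5) / (1 − (1/2)^13) = 7936/8191.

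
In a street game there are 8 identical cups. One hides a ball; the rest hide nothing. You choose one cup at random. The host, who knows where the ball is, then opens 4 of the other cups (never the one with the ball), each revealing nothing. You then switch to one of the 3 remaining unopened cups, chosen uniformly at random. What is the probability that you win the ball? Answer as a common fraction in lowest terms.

Your original cup holds the ball with probability 1/8, so the other 7 collectively hold it with probability 7/8.
The host can always find 4 empty cups to open, so the reveals don't change that 7/8; it is now spread over the 3 remaining unopened cups.
P(win by switching) = (7/8) · (1/3) = 7/24.

7/24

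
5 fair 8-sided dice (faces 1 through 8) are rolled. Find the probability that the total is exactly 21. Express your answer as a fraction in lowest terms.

595/8192

There are 8^5 = 32768 equally likely outcomes.
The number of ordered 5-tuples from {1,…,8} summing to 21 is 2380.
P(sum = 21) = 2380/32768 = 595/8192.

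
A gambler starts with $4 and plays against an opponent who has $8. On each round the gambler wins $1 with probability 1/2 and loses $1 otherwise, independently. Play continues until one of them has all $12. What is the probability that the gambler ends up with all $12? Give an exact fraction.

1/3

With a fair step, P(i) = ½P(i−1) + ½P(i+1) with P(0)=0, P(12)=1 has the linear solution P(i) = i/12.
P(4) = 4/12 = 1/3.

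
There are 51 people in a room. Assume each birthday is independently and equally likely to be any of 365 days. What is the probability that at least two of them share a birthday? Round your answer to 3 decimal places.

0.974

It's easier to compute the probability that all 51 are distinct.
P(all distinct) = 365/365 · 364/365 · ··· · 315/365 ≈ 0.026.
So the probability of at least one match is 1 − 0.026 = 0.974.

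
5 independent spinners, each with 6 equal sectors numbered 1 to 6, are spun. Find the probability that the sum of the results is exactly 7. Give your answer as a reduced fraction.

5/2592

There are 6^5 = 7776 equally likely outcomes.
The number of ordered 5-tuples from {1,…,6} summing to 7 is 15.
P(sum = 7) = 15/7776 = 5/2592.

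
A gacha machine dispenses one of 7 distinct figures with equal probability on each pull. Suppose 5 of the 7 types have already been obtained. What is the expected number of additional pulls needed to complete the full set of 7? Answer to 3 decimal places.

10.500

Starting from 5 distinct types, each trial gives a new one with probability (7−i)/7 when i types are held, so the wait for the next new type is 7/(7−i).
E = 7/2 + 7/1 = 21/2 ≈ 10.500.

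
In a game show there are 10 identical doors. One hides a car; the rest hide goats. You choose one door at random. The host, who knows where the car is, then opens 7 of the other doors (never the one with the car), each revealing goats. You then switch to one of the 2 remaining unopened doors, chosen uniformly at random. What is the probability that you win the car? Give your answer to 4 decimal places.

0.4500

Your original door holds the car with probability 1/10, so the other 9 collectively hold it with probability 9/10.
The host can always find 7 empty doors to open, so the reveals don't change that 9/10; it is now spread over the 2 remaining unopened doors.
P(win by switching) = (9/10) · (1/2) = 9/20 ≈ 0.4500.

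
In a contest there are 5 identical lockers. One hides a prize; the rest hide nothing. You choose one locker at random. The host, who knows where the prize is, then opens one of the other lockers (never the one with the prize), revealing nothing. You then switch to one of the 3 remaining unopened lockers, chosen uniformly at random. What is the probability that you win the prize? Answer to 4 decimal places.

0.2667

Your original locker holds the prize with probability 1/5, so the other 4 collectively hold it with probability 4/5.
The host can always find an empty locker to open, so this doesn't change that 4/5; it is now spread over the 3 remaining unopened lockers.
P(win by switching) = (4/5) · (1/3) = 4/15 ≈ 0.2667.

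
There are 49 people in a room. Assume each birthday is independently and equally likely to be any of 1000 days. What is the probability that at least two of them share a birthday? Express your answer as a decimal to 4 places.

0.6974

It's easier to compute the probability that all 49 are distinct.
P(all distinct) = 1000/1000 · 999/1000 · ··· · 952/1000 ≈ 0.3026.
So the probability of at least one match is 1 − 0.3026 = 0.6974.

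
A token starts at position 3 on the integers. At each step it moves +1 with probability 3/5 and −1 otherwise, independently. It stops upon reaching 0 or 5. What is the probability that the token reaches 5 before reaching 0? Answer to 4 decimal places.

0.8104

Let r = q/p = (2/5)/(3/5) = 2/3. The recurrence P(i) = p·P(i+1) + q·P(i−1) with P(0)=0, P(5)=1 gives P(i) = (1 − r^i)/(1 − r^5).
P(3) = (1 − (2/3)^3) / (1 − (2/3)^5) = 171/211 ≈ 0.8104.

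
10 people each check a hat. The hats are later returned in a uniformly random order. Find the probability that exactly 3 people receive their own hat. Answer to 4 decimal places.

0.0613

Choose which 3 of the 10 are fixed: C(10,3) = 120 ways.
The remaining 7 must have no fixed point: D(7) = 1854.
P = 120·1854/3628800 = 103/1680 ≈ 0.0613.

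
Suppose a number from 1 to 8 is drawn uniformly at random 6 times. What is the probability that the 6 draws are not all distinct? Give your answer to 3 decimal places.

0.923

P(all 6 different) = 8/8 · 7/8 · ··· · 3/8 ≈ 0.077.
P(at least two equal) = 1 − 0.077 = 0.923.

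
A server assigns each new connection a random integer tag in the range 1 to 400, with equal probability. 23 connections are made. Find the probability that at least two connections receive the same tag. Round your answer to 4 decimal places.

It's easier to compute the probability that all 23 are distinct.
P(all distinct) = 400/400 · 399/400 · ··· · 378/400 ≈ 0.5248.
So the probability of at least one match is 1 − 0.5248 = 0.4752.

0.4752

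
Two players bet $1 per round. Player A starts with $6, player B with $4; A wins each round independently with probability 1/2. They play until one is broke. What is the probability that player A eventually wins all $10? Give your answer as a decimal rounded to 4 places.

With a fair step, P(i) = ½P(i−1) + ½P(i+1) with P(0)=0, P(10)=1 has the linear solution P(i) = i/10.
P(6) = 6/10 = 3/5 ≈ 0.6000.

0.6000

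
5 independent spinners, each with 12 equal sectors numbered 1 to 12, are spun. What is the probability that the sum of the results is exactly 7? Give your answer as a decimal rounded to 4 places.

0.0001

There are 12^5 = 248832 equally likely outcomes.
The number of ordered 5-tuples from {1,…,12} summing to 7 is 15.
P(sum = 7) = 15/248832 = 5/82944 ≈ 0.0001.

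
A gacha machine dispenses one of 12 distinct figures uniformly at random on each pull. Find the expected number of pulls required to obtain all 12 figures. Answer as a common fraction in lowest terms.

After i distinct types are collected, each trial gives a new one with probability (12−i)/12, so the expected wait for the next new type is 12/(12−i).
E = 12/12 + 12/11 + 12/10 + 12/9 + 12/8 + 12/7 + 12/6 + 12/5 + 12/4 + 12/3 + 12/2 + 12/1 = 86021/2310.

86021/2310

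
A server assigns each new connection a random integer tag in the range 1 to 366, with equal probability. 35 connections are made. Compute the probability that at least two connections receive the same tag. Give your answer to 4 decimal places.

It's easier to compute the probability that all 35 are distinct.
P(all distinct) = 366/366 · 365/366 · ··· · 332/366 ≈ 0.1865.
So the probability of at least one match is 1 − 0.1865 = 0.8135.

0.8135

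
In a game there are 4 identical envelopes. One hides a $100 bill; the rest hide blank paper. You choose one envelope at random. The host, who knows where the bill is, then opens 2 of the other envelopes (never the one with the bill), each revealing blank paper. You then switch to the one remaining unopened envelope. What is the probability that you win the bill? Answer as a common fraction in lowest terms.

3/4

Your original envelope holds the bill with probability 1/4, so the other 3 collectively hold it with probability 3/4.
The host can always find 2 empty envelopes to open, so the reveals don't change that 3/4; it is now spread over the 1 remaining unopened envelope.
P(win by switching) = (3/4) · (1/1) = 3/4.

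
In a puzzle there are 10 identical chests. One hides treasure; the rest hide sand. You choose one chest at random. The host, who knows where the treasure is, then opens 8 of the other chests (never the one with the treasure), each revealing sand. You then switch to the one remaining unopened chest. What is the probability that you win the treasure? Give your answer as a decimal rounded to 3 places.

Your original chest holds the treasure with probability 1/10, so the other 9 collectively hold it with probability 9/10.
The host can always find 8 empty chests to open, so the reveals don't change that 9/10; it is now spread over the 1 remaining unopened chest.
P(win by switching) = (9/10) · (1/1) = 9/10 ≈ 0.900.

0.900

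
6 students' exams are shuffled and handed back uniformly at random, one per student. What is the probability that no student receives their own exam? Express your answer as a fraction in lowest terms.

53/144

This is the derangement probability: permutations of 6 with no fixed point.
D(6) = 6! · (1 − 1/1! + 1/2! − ··· + (−1)^6/6!) = 265.
P = 265/720 = 53/144.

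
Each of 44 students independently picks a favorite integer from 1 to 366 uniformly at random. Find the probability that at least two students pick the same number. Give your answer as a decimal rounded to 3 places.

It's easier to compute the probability that all 44 are distinct.
P(all distinct) = 366/366 · 365/366 · ··· · 323/366 ≈ 0.068.
So the probability of at least one match is 1 − 0.068 = 0.932.

0.932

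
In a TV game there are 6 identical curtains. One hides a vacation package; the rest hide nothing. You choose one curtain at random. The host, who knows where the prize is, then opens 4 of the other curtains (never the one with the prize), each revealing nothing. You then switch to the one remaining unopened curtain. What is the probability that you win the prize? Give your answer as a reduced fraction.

Your original curtain holds the prize with probability 1/6, so the other 5 collectively hold it with probability 5/6.
The host can always find 4 empty curtains to open, so the reveals don't change that 5/6; it is now spread over the 1 remaining unopened curtain.
P(win by switching) = (5/6) · (1/1) = 5/6.

5/6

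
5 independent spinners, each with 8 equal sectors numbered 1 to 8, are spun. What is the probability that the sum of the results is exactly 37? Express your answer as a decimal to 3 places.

There are 8^5 = 32768 equally likely outcomes.
The number of ordered 5-tuples from {1,…,8} summing to 37 is 35.
P(sum = 37) = 35/32768 ≈ 0.001.

0.001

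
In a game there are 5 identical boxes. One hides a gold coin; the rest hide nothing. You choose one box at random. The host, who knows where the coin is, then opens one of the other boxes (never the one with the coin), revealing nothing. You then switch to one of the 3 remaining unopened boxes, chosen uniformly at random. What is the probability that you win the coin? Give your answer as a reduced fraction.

Your original box holds the coin with probability 1/5, so the other 4 collectively hold it with probability 4/5.
The host can always find an empty box to open, so this doesn't change that 4/5; it is now spread over the 3 remaining unopened boxes.
P(win by switching) = (4/5) · (1/3) = 4/15.

4/15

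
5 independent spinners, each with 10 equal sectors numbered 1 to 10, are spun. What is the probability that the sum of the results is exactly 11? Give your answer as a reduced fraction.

There are 10^5 = 100000 equally likely outcomes.
The number of ordered 5-tuples from {1,…,10} summing to 11 is 210.
P(sum = 11) = 210/100000 = 21/10000.

21/10000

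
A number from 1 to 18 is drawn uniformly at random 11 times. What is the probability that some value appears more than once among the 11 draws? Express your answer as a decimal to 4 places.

P(all 11 different) = 18/18 · 17/18 · ··· · 8/18 ≈ 0.0198.
P(at least two equal) = 1 − 0.0198 = 0.9802.

0.9802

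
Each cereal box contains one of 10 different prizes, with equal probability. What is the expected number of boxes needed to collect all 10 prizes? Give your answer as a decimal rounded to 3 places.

After i distinct types are collected, each trial gives a new one with probability (10−i)/10, so the expected wait for the next new type is 10/(10−i).
E = 10/10 + 10/9 + 10/8 + 10/7 + 10/6 + 10/5 + 10/4 + 10/3 + 10/2 + 10/1 = 7381/252 ≈ 29.290.

29.290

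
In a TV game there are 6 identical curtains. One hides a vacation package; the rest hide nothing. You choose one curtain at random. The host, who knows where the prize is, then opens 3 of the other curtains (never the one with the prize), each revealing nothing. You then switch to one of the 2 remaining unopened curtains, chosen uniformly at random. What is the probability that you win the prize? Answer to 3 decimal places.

Your original curtain holds the prize with probability 1/6, so the other 5 collectively hold it with probability 5/6.
The host can always find 3 empty curtains to open, so the reveals don't change that 5/6; it is now spread over the 2 remaining unopened curtains.
P(win by switching) = (5/6) · (1/2) = 5/12 ≈ 0.417.

0.417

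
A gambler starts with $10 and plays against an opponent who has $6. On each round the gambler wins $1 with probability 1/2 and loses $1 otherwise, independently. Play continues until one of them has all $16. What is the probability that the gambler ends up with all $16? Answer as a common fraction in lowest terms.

With a fair step, P(i) = ½P(i−1) + ½P(i+1) with P(0)=0, P(16)=1 has the linear solution P(i) = i/16.
P(10) = 10/16 = 5/8.

5/8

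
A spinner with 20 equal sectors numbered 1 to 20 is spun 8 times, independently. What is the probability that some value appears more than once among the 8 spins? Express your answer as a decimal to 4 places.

P(all 8 different) = 20/20 · 19/20 · ··· · 13/20 ≈ 0.1984.
P(at least two equal) = 1 − 0.1984 = 0.8016.

0.8016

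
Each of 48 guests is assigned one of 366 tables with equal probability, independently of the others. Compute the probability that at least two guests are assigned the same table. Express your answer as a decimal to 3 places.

0.960

It's easier to compute the probability that all 48 are distinct.
P(all distinct) = 366/366 · 365/366 · ··· · 319/366 ≈ 0.040.
So the probability of at least one match is 1 − 0.040 = 0.960.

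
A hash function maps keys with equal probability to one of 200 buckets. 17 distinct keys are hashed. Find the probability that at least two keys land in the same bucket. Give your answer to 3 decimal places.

It's easier to compute the probability that all 17 are distinct.
P(all distinct) = 200/200 · 199/200 · ··· · 184/200 ≈ 0.497.
So the probability of at least one match is 1 − 0.497 = 0.503.

0.503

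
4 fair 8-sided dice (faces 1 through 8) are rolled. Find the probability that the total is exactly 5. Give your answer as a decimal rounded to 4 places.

0.0010

There are 8^4 = 4096 equally likely outcomes.
The number of ordered 4-tuples from {1,…,8} summing to 5 is 4.
P(sum = 5) = 4/4096 = 1/1024 ≈ 0.0010.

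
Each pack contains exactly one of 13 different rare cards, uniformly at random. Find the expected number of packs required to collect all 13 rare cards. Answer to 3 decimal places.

41.342

After i distinct types are collected, each trial gives a new one with probability (13−i)/13, so the expected wait for the next new type is 13/(13−i).
E = 13/13 + 13/12 + 13/11 + 13/10 + 13/9 + 13/8 + 13/7 + 13/6 + 13/5 + 13/4 + 13/3 + 13/2 + 13/1 = 1145993/27720 ≈ 41.342.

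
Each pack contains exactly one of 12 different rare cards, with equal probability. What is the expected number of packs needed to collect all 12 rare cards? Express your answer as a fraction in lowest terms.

86021/2310

After i distinct types are collected, each trial gives a new one with probability (12−i)/12, so the expected wait for the next new type is 12/(12−i).
E = 12/12 + 12/11 + 12/10 + 12/9 + 12/8 + 12/7 + 12/6 + 12/5 + 12/4 + 12/3 + 12/2 + 12/1 = 86021/2310.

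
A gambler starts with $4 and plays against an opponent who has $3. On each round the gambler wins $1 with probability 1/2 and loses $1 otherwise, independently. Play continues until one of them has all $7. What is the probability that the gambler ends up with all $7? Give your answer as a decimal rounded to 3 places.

With a fair step, P(i) = ½P(i−1) + ½P(i+1) with P(0)=0, P(7)=1 has the linear solution P(i) = i/7.
P(4) = 4/7 ≈ 0.571.

0.571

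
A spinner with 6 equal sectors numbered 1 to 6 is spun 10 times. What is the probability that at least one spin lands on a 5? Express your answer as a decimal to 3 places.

0.838

P(no spin lands on a 5) = (5/6)^10 ≈ 0.162.
P(at least one) = 1 − 0.162 = 0.838.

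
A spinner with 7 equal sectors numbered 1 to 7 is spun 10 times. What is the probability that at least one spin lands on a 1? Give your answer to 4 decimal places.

0.7859

P(no spin lands on a 1) = (6/7)^10 ≈ 0.2141.
P(at least one) = 1 − 0.2141 = 0.7859.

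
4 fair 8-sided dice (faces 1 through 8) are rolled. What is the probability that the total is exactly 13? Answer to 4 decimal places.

There are 8^4 = 4096 equally likely outcomes.
The number of ordered 4-tuples from {1,…,8} summing to 13 is 204.
P(sum = 13) = 204/4096 = 51/1024 ≈ 0.0498.

0.0498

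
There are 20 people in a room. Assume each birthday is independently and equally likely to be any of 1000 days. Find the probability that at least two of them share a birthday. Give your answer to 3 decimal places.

It's easier to compute the probability that all 20 are distinct.
P(all distinct) = 1000/1000 · 999/1000 · ··· · 981/1000 ≈ 0.826.
So the probability of at least one match is 1 − 0.826 = 0.174.

0.174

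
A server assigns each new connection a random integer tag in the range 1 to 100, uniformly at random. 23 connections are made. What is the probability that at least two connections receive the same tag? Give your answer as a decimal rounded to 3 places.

0.936

It's easier to compute the probability that all 23 are distinct.
P(all distinct) = 100/100 · 99/100 · ··· · 78/100 ≈ 0.064.
So the probability of at least one match is 1 − 0.064 = 0.936.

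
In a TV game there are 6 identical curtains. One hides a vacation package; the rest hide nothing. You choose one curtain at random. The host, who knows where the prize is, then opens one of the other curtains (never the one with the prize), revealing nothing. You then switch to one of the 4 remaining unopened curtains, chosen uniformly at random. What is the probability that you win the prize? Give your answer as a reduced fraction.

5/24

Your original curtain holds the prize with probability 1/6, so the other 5 collectively hold it with probability 5/6.
The host can always find an empty curtain to open, so this doesn't change that 5/6; it is now spread over the 4 remaining unopened curtains.
P(win by switching) = (5/6) · (1/4) = 5/24.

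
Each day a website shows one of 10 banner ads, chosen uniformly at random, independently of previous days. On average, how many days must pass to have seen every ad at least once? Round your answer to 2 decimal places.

29.29

After i distinct types are collected, each trial gives a new one with probability (10−i)/10, so the expected wait for the next new type is 10/(10−i).
E = 10/10 + 10/9 + 10/8 + 10/7 + 10/6 + 10/5 + 10/4 + 10/3 + 10/2 + 10/1 = 7381/252 ≈ 29.29.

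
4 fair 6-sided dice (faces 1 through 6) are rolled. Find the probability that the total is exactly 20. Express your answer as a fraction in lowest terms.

35/1296

There are 6^4 = 1296 equally likely outcomes.
The number of ordered 4-tuples from {1,…,6} summing to 20 is 35.
P(sum = 20) = 35/1296.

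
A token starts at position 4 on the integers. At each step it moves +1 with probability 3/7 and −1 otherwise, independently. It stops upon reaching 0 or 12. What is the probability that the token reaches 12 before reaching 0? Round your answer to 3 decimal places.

Let r = q/p = (4/7)/(3/7) = 4/3. The recurrence P(i) = p·P(i+1) + q·P(i−1) with P(0)=0, P(12)=1 gives P(i) = (1 − r^i)/(1 − r^12).
P(4) = (1 − (4/3)^4) / (1 − (4/3)^12) = 6561/92833 ≈ 0.071.

0.071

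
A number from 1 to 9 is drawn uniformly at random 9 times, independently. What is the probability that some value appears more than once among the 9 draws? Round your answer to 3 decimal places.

0.999

P(all 9 different) = 9/9 · 8/9 · ··· · 1/9 ≈ 0.001.
P(at least two equal) = 1 − 0.001 = 0.999.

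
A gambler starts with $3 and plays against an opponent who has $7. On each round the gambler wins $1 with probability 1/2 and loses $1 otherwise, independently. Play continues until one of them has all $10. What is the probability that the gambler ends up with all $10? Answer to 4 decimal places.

With a fair step, P(i) = ½P(i−1) + ½P(i+1) with P(0)=0, P(10)=1 has the linear solution P(i) = i/10.
P(3) = 3/10 ≈ 0.3000.

0.3000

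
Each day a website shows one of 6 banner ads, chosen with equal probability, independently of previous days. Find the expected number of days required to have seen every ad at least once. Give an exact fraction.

147/10

After i distinct types are collected, each trial gives a new one with probability (6−i)/6, so the expected wait for the next new type is 6/(6−i).
E = 6/6 + 6/5 + 6/4 + 6/3 + 6/2 + 6/1 = 147/10.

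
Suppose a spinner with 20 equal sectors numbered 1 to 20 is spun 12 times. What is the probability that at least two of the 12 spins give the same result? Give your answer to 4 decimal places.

0.9853

P(all 12 different) = 20/20 · 19/20 · ··· · 9/20 ≈ 0.0147.
P(at least two equal) = 1 − 0.0147 = 0.9853.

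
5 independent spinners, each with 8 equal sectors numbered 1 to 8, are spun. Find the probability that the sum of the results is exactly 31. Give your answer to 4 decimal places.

0.0211

There are 8^5 = 32768 equally likely outcomes.
The number of ordered 5-tuples from {1,…,8} summing to 31 is 690.
P(sum = 31) = 690/32768 = 345/16384 ≈ 0.0211.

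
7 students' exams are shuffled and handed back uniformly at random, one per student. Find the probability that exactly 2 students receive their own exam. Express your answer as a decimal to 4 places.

0.1833

Choose which 2 of the 7 are fixed: C(7,2) = 21 ways.
The remaining 5 must have no fixed point: D(5) = 44.
P = 21·44/5040 = 11/60 ≈ 0.1833.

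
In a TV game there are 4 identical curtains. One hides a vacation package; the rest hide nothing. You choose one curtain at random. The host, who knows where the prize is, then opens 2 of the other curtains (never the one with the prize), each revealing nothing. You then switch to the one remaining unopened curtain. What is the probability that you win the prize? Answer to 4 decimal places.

0.7500

Your original curtain holds the prize with probability 1/4, so the other 3 collectively hold it with probability 3/4.
The host can always find 2 empty curtains to open, so the reveals don't change that 3/4; it is now spread over the 1 remaining unopened curtain.
P(win by switching) = (3/4) · (1/1) = 3/4 ≈ 0.7500.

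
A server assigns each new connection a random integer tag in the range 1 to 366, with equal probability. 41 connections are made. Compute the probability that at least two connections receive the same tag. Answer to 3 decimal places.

0.903

It's easier to compute the probability that all 41 are distinct.
P(all distinct) = 366/366 · 365/366 · ··· · 326/366 ≈ 0.097.
So the probability of at least one match is 1 − 0.097 = 0.903.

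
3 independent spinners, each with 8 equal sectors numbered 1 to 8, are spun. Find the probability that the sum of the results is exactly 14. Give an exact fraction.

There are 8^3 = 512 equally likely outcomes.
The number of ordered 3-tuples from {1,…,8} summing to 14 is 48.
P(sum = 14) = 48/512 = 3/32.

3/32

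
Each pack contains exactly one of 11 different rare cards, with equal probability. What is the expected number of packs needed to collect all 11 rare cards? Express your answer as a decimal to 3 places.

After i distinct types are collected, each trial gives a new one with probability (11−i)/11, so the expected wait for the next new type is 11/(11−i).
E = 11/11 + 11/10 + 11/9 + 11/8 + 11/7 + 11/6 + 11/5 + 11/4 + 11/3 + 11/2 + 11/1 = 83711/2520 ≈ 33.219.

33.219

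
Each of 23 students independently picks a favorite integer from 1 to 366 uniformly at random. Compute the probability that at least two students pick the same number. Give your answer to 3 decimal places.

0.506

It's easier to compute the probability that all 23 are distinct.
P(all distinct) = 366/366 · 365/366 · ··· · 344/366 ≈ 0.494.
So the probability of at least one match is 1 − 0.494 = 0.506.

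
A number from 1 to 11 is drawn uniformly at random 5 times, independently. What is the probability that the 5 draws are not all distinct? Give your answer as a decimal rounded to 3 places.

0.656

P(all 5 different) = 11/11 · 10/11 · ··· · 7/11 ≈ 0.344.
P(at least two equal) = 1 − 0.344 = 0.656.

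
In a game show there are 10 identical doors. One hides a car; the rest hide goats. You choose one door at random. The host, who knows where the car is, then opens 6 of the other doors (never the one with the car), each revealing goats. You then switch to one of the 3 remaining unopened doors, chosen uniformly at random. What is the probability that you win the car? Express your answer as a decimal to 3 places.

0.300

Your original door holds the car with probability 1/10, so the other 9 collectively hold it with probability 9/10.
The host can always find 6 empty doors to open, so the reveals don't change that 9/10; it is now spread over the 3 remaining unopened doors.
P(win by switching) = (9/10) · (1/3) = 3/10 ≈ 0.300.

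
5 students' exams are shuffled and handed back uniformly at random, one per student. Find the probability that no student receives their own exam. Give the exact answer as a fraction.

This is the derangement probability: permutations of 5 with no fixed point.
D(5) = 5! · (1 − 1/1! + 1/2! − ··· + (−1)^5/5!) = 44.
P = 44/120 = 11/30.

11/30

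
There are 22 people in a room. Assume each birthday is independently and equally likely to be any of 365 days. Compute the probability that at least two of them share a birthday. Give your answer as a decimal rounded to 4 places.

0.4757

It's easier to compute the probability that all 22 are distinct.
P(all distinct) = 365/365 · 364/365 · ··· · 344/365 ≈ 0.5243.
So the probability of at least one match is 1 − 0.5243 = 0.4757.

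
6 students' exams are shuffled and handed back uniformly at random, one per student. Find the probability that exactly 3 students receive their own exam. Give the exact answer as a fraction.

1/18

Choose which 3 of the 6 are fixed: C(6,3) = 20 ways.
The remaining 3 must have no fixed point: D(3) = 2.
P = 20·2/720 = 1/18.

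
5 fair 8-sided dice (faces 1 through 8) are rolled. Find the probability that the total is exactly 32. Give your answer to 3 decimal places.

There are 8^5 = 32768 equally likely outcomes.
The number of ordered 5-tuples from {1,…,8} summing to 32 is 490.
P(sum = 32) = 490/32768 = 245/16384 ≈ 0.015.

0.015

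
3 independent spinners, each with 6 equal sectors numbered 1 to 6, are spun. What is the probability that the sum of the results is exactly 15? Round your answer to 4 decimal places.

There are 6^3 = 216 equally likely outcomes.
The number of ordered 3-tuples from {1,…,6} summing to 15 is 10.
P(sum = 15) = 10/216 = 5/108 ≈ 0.0463.

0.0463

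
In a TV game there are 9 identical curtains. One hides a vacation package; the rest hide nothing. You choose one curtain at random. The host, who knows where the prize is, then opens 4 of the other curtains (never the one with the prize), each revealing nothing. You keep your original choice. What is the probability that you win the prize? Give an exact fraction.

The host can always open 4 empty curtains regardless of your choice, so the reveals give no information about your original curtain.
P(win by staying) = 1/9.

1/9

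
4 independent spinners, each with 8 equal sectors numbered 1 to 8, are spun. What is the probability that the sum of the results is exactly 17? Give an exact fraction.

21/256

There are 8^4 = 4096 equally likely outcomes.
The number of ordered 4-tuples from {1,…,8} summing to 17 is 336.
P(sum = 17) = 336/4096 = 21/256.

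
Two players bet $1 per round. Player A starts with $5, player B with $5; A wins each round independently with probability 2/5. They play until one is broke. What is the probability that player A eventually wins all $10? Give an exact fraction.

32/275

Let r = q/p = (3/5)/(2/5) = 3/2. The recurrence P(i) = p·P(i+1) + q·P(i−1) with P(0)=0, P(10)=1 gives P(i) = (1 − r^i)/(1 − r^10).
P(5) = (1 − (3/2)^5) / (1 − (3/2)^10) = 32/275.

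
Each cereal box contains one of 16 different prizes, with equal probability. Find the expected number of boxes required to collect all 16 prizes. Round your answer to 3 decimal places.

54.092

After i distinct types are collected, each trial gives a new one with probability (16−i)/16, so the expected wait for the next new type is 16/(16−i).
E = 16/16 + 16/15 + 16/14 + 16/13 + 16/12 + 16/11 + 16/10 + 16/9 + 16/8 + 16/7 + 16/6 + 16/5 + 16/4 + 16/3 + 16/2 + 16/1 = 2436559/45045 ≈ 54.092.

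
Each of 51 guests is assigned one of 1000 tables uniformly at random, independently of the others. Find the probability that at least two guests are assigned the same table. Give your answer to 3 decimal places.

It's easier to compute the probability that all 51 are distinct.
P(all distinct) = 1000/1000 · 999/1000 · ··· · 950/1000 ≈ 0.273.
So the probability of at least one match is 1 − 0.273 = 0.727.

0.727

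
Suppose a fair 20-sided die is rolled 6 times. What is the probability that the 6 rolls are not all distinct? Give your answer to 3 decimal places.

0.564

P(all 6 different) = 20/20 · 19/20 · ··· · 15/20 ≈ 0.436.
P(at least two equal) = 1 − 0.436 = 0.564.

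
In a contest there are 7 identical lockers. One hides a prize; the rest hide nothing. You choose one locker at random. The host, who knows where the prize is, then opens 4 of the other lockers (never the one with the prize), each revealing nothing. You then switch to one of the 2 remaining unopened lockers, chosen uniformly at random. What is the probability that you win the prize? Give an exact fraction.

Your original locker holds the prize with probability 1/7, so the other 6 collectively hold it with probability 6/7.
The host can always find 4 empty lockers to open, so the reveals don't change that 6/7; it is now spread over the 2 remaining unopened lockers.
P(win by switching) = (6/7) · (1/2) = 3/7.

3/7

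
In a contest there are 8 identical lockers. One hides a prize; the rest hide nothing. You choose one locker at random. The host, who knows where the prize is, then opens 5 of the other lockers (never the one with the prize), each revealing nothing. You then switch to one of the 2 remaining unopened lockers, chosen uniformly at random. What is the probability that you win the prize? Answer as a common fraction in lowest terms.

7/16

Your original locker holds the prize with probability 1/8, so the other 7 collectively hold it with probability 7/8.
The host can always find 5 empty lockers to open, so the reveals don't change that 7/8; it is now spread over the 2 remaining unopened lockers.
P(win by switching) = (7/8) · (1/2) = 7/16.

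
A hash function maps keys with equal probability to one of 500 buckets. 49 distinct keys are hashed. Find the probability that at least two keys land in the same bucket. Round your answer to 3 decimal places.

It's easier to compute the probability that all 49 are distinct.
P(all distinct) = 500/500 · 499/500 · ··· · 452/500 ≈ 0.088.
So the probability of at least one match is 1 − 0.088 = 0.912.

0.912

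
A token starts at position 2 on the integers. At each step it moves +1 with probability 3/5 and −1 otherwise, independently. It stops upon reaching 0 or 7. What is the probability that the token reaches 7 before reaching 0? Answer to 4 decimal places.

0.5901

Let r = q/p = (2/5)/(3/5) = 2/3. The recurrence P(i) = p·P(i+1) + q·P(i−1) with P(0)=0, P(7)=1 gives P(i) = (1 − r^i)/(1 − r^7).
P(2) = (1 − (2/3)^2) / (1 − (2/3)^7) = 1215/2059 ≈ 0.5901.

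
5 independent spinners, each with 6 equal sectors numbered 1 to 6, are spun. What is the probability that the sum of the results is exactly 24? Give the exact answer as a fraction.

There are 6^5 = 7776 equally likely outcomes.
The number of ordered 5-tuples from {1,…,6} summing to 24 is 205.
P(sum = 24) = 205/7776.

205/7776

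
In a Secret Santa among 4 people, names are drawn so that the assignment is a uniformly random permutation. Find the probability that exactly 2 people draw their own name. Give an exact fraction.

1/4

Choose which 2 of the 4 are fixed: C(4,2) = 6 ways.
The remaining 2 must have no fixed point: D(2) = 1.
P = 6·1/24 = 1/4.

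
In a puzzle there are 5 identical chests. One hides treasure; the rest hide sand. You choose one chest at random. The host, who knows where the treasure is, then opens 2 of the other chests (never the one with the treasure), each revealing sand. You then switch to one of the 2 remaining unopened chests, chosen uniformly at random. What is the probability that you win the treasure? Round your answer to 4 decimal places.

0.4000

Your original chest holds the treasure with probability 1/5, so the other 4 collectively hold it with probability 4/5.
The host can always find 2 empty chests to open, so the reveals don't change that 4/5; it is now spread over the 2 remaining unopened chests.
P(win by switching) = (4/5) · (1/2) = 2/5 ≈ 0.4000.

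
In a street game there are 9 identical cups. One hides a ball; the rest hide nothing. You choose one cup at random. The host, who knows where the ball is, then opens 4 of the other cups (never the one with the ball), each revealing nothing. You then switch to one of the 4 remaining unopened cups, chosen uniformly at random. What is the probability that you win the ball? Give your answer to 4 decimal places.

Your original cup holds the ball with probability 1/9, so the other 8 collectively hold it with probability 8/9.
The host can always find 4 empty cups to open, so the reveals don't change that 8/9; it is now spread over the 4 remaining unopened cups.
P(win by switching) = (8/9) · (1/4) = 2/9 ≈ 0.2222.

0.2222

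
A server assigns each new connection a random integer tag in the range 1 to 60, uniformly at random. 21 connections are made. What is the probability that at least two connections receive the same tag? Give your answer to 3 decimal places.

It's easier to compute the probability that all 21 are distinct.
P(all distinct) = 60/60 · 59/60 · ··· · 40/60 ≈ 0.019.
So the probability of at least one match is 1 − 0.019 = 0.981.

0.981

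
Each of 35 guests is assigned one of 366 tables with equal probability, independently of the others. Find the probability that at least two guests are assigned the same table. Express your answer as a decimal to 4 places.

0.8135

It's easier to compute the probability that all 35 are distinct.
P(all distinct) = 366/366 · 365/366 · ··· · 332/366 ≈ 0.1865.
So the probability of at least one match is 1 − 0.1865 = 0.8135.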